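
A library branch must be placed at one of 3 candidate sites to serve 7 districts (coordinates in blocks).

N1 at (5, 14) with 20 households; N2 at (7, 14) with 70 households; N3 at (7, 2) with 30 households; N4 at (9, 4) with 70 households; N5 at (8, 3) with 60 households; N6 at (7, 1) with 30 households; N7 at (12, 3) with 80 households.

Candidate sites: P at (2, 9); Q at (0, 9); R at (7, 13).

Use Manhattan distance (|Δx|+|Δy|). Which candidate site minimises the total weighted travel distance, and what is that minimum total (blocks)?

R, total 3450 blocks

Total weighted distance at each candidate:
  P (2, 9): total = 4450
  Q (0, 9): total = 5170
  R (7, 13): total = 3450
Minimum is at R with total 3450 blocks.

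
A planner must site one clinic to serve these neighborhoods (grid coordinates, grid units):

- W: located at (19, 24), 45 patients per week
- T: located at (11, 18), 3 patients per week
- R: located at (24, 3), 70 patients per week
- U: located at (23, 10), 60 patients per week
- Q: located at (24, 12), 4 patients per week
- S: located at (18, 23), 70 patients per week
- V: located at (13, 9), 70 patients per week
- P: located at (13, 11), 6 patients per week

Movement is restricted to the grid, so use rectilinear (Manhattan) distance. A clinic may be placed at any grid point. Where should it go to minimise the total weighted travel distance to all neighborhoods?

(19, 10)

Manhattan distance separates: Σwᵢ(|x−xᵢ|+|y−yᵢ|) = Σwᵢ|x−xᵢ| + Σwᵢ|y−yᵢ|, so x and y are optimised independently as 1-D weighted medians.
Total weight W = 328; half = 164.
x-coordinate, sorted with cumulative weight:
  x=11 (T, w=3) cum 3
  x=13 (V, w=70) cum 73
  x=13 (P, w=6) cum 79
  x=18 (S, w=70) cum 149
  x=19 (W, w=45) cum 194  ← median
  x=23 (U, w=60) cum 254
  x=24 (R, w=70) cum 324
  x=24 (Q, w=4) cum 328
⇒ x* = 19
y-coordinate, sorted with cumulative weight:
  y=3 (R, w=70) cum 70
  y=9 (V, w=70) cum 140
  y=10 (U, w=60) cum 200  ← median
  y=11 (P, w=6) cum 206
  y=12 (Q, w=4) cum 210
  y=18 (T, w=3) cum 213
  y=23 (S, w=70) cum 283
  y=24 (W, w=45) cum 328
⇒ y* = 10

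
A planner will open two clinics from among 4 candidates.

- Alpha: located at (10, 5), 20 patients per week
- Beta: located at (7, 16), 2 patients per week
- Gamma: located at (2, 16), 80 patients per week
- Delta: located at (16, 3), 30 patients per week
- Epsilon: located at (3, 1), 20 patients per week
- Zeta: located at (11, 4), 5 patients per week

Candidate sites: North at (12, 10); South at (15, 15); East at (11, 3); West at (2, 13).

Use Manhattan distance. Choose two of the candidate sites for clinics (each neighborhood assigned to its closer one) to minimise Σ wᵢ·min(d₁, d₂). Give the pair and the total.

{East, West}, total 671

Evaluate every pair (each demand assigned to the nearer of the two):
  {East, West}: total = 671
  {North, West}: total = 1021
  {South, West}: total = 1281
  {South, East}: total = 1553
  {North, East}: total = 1717
  {North, South}: total = 2003
Best pair: {East, West} with total 671.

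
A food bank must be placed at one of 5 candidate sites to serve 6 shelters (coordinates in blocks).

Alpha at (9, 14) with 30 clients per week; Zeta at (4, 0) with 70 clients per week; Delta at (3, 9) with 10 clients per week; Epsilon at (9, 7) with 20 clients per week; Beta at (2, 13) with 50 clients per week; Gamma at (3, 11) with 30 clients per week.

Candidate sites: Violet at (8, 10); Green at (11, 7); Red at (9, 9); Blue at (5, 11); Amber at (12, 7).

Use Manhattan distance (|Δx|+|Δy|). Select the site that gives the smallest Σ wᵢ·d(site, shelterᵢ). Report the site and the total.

Total weighted distance at each candidate:
  Violet (8, 10): total = 1900
  Green (11, 7): total = 2500
  Red (9, 9): total = 2020
  Blue (5, 11): total = 1560
  Amber (12, 7): total = 2710
Minimum is at Blue with total 1560 blocks.

Blue, total 1560 blocks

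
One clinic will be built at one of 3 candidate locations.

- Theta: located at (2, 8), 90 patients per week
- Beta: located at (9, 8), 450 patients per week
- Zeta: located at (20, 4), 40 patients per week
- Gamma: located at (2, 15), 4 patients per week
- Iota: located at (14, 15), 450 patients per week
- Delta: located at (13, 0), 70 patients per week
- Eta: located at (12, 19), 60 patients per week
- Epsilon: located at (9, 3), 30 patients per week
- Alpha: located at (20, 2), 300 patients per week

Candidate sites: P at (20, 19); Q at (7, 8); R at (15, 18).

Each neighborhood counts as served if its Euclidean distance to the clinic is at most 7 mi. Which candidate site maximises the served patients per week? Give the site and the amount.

Q, covering 570

Coverage radius r = 7 mi; a point is covered iff (Δx)²+(Δy)² ≤ 7² = 49.
  P (20, 19): covers {none} → 0
  Q (7, 8): covers {Theta, Beta, Epsilon} → 570
  R (15, 18): covers {Iota, Eta} → 510
Maximum coverage at Q: 570 patients per week.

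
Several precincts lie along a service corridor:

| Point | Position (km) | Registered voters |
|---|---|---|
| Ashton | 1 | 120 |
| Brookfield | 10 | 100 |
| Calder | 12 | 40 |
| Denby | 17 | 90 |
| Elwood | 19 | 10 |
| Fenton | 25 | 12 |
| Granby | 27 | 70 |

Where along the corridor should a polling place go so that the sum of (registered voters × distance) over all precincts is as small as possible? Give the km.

x = 12

For a sum of weighted absolute distances on a line, the optimum is the weighted median (not the mean). Total weight W = 442; half-weight = 221.
Sort by position and accumulate weight:
  km 1 (Ashton, w=120) → cum 120
  km 10 (Brookfield, w=100) → cum 220
  km 12 (Calder, w=40) → cum 260  ≥ 221 → median here
  km 17 (Denby, w=90) → cum 350
  km 19 (Elwood, w=10) → cum 360
  km 25 (Fenton, w=12) → cum 372
  km 27 (Granby, w=70) → cum 442
Optimal location: km 12.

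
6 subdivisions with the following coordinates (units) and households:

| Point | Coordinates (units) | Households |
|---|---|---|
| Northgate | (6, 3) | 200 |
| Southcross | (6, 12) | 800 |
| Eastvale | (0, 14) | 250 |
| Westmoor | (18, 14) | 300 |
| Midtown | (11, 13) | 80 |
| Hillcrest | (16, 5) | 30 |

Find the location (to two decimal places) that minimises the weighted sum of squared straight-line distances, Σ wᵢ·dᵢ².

The minimiser of Σwᵢ‖p−pᵢ‖² is the weighted centroid p* = (Σwᵢpᵢ)/(Σwᵢ).
Σwᵢ = 1660.
Σwᵢxᵢ = 200·6 + 800·6 + 250·0 + 300·18 + 80·11 + 30·16 = 12760.
Σwᵢyᵢ = 200·3 + 800·12 + 250·14 + 300·14 + 80·13 + 30·5 = 19090.
x* = 12760/1660 = 7.69, y* = 19090/1660 = 11.50.

(7.69, 11.50)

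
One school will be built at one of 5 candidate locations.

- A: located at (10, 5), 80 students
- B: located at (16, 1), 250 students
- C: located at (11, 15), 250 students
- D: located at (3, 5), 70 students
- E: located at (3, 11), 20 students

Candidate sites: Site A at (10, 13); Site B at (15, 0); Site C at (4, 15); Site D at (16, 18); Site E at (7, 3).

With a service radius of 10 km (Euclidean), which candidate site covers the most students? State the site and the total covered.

Site E, covering 420

Coverage radius r = 10 km; a point is covered iff (Δx)²+(Δy)² ≤ 10² = 100.
  Site A (10, 13): covers {A, C, E} → 350
  Site B (15, 0): covers {A, B} → 330
  Site C (4, 15): covers {C, E} → 270
  Site D (16, 18): covers {C} → 250
  Site E (7, 3): covers {A, B, D, E} → 420
Maximum coverage at Site E: 420 students.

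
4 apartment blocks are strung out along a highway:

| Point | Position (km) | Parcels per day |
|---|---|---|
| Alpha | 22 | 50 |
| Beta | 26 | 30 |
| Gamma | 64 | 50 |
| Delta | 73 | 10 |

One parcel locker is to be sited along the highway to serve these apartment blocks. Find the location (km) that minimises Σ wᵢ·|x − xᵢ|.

For a sum of weighted absolute distances on a line, the optimum is the weighted median (not the mean). Total weight W = 140; half-weight = 70.
Sort by position and accumulate weight:
  km 22 (Alpha, w=50) → cum 50
  km 26 (Beta, w=30) → cum 80  ≥ 70 → median here
  km 64 (Gamma, w=50) → cum 130
  km 73 (Delta, w=10) → cum 140
Optimal location: km 26.

x = 26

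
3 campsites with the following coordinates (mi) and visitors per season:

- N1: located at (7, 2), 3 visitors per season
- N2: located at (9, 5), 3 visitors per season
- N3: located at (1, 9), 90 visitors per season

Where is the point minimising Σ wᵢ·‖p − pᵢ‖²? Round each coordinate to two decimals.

The minimiser of Σwᵢ‖p−pᵢ‖² is the weighted centroid p* = (Σwᵢpᵢ)/(Σwᵢ).
Σwᵢ = 96.
Σwᵢxᵢ = 3·7 + 3·9 + 90·1 = 138.
Σwᵢyᵢ = 3·2 + 3·5 + 90·9 = 831.
x* = 138/96 = 1.44, y* = 831/96 = 8.66.

(1.44, 8.66)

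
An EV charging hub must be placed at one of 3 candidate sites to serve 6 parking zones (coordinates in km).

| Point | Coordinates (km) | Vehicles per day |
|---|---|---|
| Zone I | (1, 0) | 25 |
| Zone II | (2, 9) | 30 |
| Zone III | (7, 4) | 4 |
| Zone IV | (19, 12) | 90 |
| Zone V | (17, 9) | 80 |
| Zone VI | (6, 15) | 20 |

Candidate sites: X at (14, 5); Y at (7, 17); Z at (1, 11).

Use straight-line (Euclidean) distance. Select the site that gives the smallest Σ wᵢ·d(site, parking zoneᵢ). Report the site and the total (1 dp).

Total weighted distance at each candidate:
  X (14, 5): total = 2186.3
  Y (7, 17): total = 3024.9
  Z (1, 11): total = 3419.5
Minimum is at X with total 2186.3 km.

X, total 2186.3 km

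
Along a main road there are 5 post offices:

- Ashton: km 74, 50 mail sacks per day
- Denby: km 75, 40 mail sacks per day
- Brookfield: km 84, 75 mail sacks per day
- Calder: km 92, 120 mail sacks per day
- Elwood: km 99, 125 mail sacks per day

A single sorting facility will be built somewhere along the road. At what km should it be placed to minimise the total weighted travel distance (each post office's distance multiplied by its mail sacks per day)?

x = 92

For a sum of weighted absolute distances on a line, the optimum is the weighted median (not the mean). Total weight W = 410; half-weight = 205.
Sort by position and accumulate weight:
  km 74 (Ashton, w=50) → cum 50
  km 75 (Denby, w=40) → cum 90
  km 84 (Brookfield, w=75) → cum 165
  km 92 (Calder, w=120) → cum 285  ≥ 205 → median here
  km 99 (Elwood, w=125) → cum 410
Optimal location: km 92.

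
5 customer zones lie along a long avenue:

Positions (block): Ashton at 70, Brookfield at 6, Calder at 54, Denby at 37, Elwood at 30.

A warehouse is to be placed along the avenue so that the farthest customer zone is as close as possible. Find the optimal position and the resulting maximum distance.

The 1-center on a line is the midpoint of the two extreme points: leftmost at 6, rightmost at 70.
Optimal location = (6 + 70)/2 = 38; maximum distance = (70 − 6)/2 = 32.

location 38, max distance 32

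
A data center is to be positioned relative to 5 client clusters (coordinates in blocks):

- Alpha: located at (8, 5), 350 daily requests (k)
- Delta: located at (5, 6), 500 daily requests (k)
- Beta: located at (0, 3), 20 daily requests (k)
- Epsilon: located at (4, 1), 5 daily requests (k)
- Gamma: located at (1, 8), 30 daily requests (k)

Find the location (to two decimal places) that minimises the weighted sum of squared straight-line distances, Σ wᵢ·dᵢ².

(5.91, 5.59)

The minimiser of Σwᵢ‖p−pᵢ‖² is the weighted centroid p* = (Σwᵢpᵢ)/(Σwᵢ).
Σwᵢ = 905.
Σwᵢxᵢ = 350·8 + 500·5 + 20·0 + 5·4 + 30·1 = 5350.
Σwᵢyᵢ = 350·5 + 500·6 + 20·3 + 5·1 + 30·8 = 5055.
x* = 5350/905 = 5.91, y* = 5055/905 = 5.59.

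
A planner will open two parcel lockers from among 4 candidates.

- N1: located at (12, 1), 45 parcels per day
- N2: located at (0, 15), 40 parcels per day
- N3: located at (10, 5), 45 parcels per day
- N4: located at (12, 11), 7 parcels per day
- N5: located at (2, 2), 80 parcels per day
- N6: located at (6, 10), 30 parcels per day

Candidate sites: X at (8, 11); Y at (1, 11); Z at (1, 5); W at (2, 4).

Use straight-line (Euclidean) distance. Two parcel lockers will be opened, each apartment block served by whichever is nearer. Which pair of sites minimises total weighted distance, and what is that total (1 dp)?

{X, W}, total 1367.3

Evaluate every pair (each demand assigned to the nearer of the two):
  {X, W}: total = 1367.3
  {Y, W}: total = 1387.5
  {X, Z}: total = 1475.1
  {Y, Z}: total = 1579.6
  {Z, W}: total = 1692.2
  {X, Y}: total = 1753.7
Best pair: {X, W} with total 1367.3.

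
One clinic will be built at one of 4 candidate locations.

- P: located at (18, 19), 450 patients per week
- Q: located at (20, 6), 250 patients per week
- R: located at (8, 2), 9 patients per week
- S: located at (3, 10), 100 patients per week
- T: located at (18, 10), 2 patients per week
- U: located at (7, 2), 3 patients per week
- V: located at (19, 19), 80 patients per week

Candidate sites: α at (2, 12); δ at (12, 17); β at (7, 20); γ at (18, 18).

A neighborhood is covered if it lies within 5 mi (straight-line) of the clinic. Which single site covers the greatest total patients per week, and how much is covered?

γ, covering 530

Coverage radius r = 5 mi; a point is covered iff (Δx)²+(Δy)² ≤ 5² = 25.
  α (2, 12): covers {S} → 100
  δ (12, 17): covers {none} → 0
  β (7, 20): covers {none} → 0
  γ (18, 18): covers {P, V} → 530
Maximum coverage at γ: 530 patients per week.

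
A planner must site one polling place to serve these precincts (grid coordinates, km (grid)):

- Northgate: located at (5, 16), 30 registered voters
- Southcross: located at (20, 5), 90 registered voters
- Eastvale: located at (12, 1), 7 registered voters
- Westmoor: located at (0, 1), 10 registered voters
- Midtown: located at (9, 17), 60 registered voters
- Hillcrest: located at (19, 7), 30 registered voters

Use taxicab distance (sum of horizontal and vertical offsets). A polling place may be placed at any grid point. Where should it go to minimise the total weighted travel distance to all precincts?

Manhattan distance separates: Σwᵢ(|x−xᵢ|+|y−yᵢ|) = Σwᵢ|x−xᵢ| + Σwᵢ|y−yᵢ|, so x and y are optimised independently as 1-D weighted medians.
Total weight W = 227; half = 113.5.
x-coordinate, sorted with cumulative weight:
  x=0 (Westmoor, w=10) cum 10
  x=5 (Northgate, w=30) cum 40
  x=9 (Midtown, w=60) cum 100
  x=12 (Eastvale, w=7) cum 107
  x=19 (Hillcrest, w=30) cum 137  ← median
  x=20 (Southcross, w=90) cum 227
⇒ x* = 19
y-coordinate, sorted with cumulative weight:
  y=1 (Eastvale, w=7) cum 7
  y=1 (Westmoor, w=10) cum 17
  y=5 (Southcross, w=90) cum 107
  y=7 (Hillcrest, w=30) cum 137  ← median
  y=16 (Northgate, w=30) cum 167
  y=17 (Midtown, w=60) cum 227
⇒ y* = 7

(19, 7)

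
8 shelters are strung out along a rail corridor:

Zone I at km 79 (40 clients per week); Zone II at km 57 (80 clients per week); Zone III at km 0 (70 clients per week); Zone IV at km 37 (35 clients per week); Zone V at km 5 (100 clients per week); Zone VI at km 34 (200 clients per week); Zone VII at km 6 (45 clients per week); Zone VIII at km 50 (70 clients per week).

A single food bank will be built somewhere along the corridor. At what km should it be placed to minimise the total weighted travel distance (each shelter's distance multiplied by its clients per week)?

For a sum of weighted absolute distances on a line, the optimum is the weighted median (not the mean). Total weight W = 640; half-weight = 320.
Sort by position and accumulate weight:
  km 0 (Zone III, w=70) → cum 70
  km 5 (Zone V, w=100) → cum 170
  km 6 (Zone VII, w=45) → cum 215
  km 34 (Zone VI, w=200) → cum 415  ≥ 320 → median here
  km 37 (Zone IV, w=35) → cum 450
  km 50 (Zone VIII, w=70) → cum 520
  km 57 (Zone II, w=80) → cum 600
  km 79 (Zone I, w=40) → cum 640
Optimal location: km 34.

x = 34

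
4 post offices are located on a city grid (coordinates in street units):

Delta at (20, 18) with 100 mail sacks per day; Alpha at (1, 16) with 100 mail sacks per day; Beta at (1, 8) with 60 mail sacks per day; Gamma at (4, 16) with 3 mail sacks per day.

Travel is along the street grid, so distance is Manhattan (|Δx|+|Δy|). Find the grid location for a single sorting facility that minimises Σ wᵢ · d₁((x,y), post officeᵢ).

(1, 16)

Manhattan distance separates: Σwᵢ(|x−xᵢ|+|y−yᵢ|) = Σwᵢ|x−xᵢ| + Σwᵢ|y−yᵢ|, so x and y are optimised independently as 1-D weighted medians.
Total weight W = 263; half = 131.5.
x-coordinate, sorted with cumulative weight:
  x=1 (Alpha, w=100) cum 100
  x=1 (Beta, w=60) cum 160  ← median
  x=4 (Gamma, w=3) cum 163
  x=20 (Delta, w=100) cum 263
⇒ x* = 1
y-coordinate, sorted with cumulative weight:
  y=8 (Beta, w=60) cum 60
  y=16 (Alpha, w=100) cum 160  ← median
  y=16 (Gamma, w=3) cum 163
  y=18 (Delta, w=100) cum 263
⇒ y* = 16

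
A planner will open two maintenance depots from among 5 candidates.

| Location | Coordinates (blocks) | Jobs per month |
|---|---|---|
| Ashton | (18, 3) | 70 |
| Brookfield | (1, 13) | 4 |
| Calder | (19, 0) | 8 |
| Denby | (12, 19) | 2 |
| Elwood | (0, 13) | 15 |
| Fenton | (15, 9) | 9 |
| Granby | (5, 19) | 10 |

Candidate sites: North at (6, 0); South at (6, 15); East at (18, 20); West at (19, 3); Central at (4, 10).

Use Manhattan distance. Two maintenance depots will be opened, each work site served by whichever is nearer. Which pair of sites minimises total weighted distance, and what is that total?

Evaluate every pair (each demand assigned to the nearer of the two):
  {South, West}: total = 402
  {West, Central}: total = 447
  {North, West}: total = 787
  {East, West}: total = 809
  {North, South}: total = 1507
  {North, Central}: total = 1525
  {South, East}: total = 1696
  {East, Central}: total = 1709
  {North, East}: total = 1791
  {South, Central}: total = 1977
Best pair: {South, West} with total 402.

{South, West}, total 402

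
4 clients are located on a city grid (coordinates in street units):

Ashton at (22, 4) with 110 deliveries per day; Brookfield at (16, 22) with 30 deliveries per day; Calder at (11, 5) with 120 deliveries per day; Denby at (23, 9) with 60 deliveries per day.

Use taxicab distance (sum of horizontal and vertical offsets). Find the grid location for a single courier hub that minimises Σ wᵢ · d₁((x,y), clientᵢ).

Manhattan distance separates: Σwᵢ(|x−xᵢ|+|y−yᵢ|) = Σwᵢ|x−xᵢ| + Σwᵢ|y−yᵢ|, so x and y are optimised independently as 1-D weighted medians.
Total weight W = 320; half = 160.
x-coordinate, sorted with cumulative weight:
  x=11 (Calder, w=120) cum 120
  x=16 (Brookfield, w=30) cum 150
  x=22 (Ashton, w=110) cum 260  ← median
  x=23 (Denby, w=60) cum 320
⇒ x* = 22
y-coordinate, sorted with cumulative weight:
  y=4 (Ashton, w=110) cum 110
  y=5 (Calder, w=120) cum 230  ← median
  y=9 (Denby, w=60) cum 290
  y=22 (Brookfield, w=30) cum 320
⇒ y* = 5

(22, 5)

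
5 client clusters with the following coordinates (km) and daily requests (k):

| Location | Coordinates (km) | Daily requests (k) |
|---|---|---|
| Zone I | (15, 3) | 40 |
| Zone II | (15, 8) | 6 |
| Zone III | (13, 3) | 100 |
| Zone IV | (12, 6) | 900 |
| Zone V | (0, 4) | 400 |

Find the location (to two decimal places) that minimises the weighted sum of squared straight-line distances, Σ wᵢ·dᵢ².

(8.85, 5.16)

The minimiser of Σwᵢ‖p−pᵢ‖² is the weighted centroid p* = (Σwᵢpᵢ)/(Σwᵢ).
Σwᵢ = 1446.
Σwᵢxᵢ = 40·15 + 6·15 + 100·13 + 900·12 + 400·0 = 12790.
Σwᵢyᵢ = 40·3 + 6·8 + 100·3 + 900·6 + 400·4 = 7468.
x* = 12790/1446 = 8.85, y* = 7468/1446 = 5.16.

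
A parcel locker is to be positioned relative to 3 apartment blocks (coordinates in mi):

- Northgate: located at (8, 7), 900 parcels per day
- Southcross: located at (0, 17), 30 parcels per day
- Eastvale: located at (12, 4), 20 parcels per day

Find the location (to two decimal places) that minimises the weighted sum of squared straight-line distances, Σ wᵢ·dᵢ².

(7.83, 7.25)

The minimiser of Σwᵢ‖p−pᵢ‖² is the weighted centroid p* = (Σwᵢpᵢ)/(Σwᵢ).
Σwᵢ = 950.
Σwᵢxᵢ = 900·8 + 30·0 + 20·12 = 7440.
Σwᵢyᵢ = 900·7 + 30·17 + 20·4 = 6890.
x* = 7440/950 = 7.83, y* = 6890/950 = 7.25.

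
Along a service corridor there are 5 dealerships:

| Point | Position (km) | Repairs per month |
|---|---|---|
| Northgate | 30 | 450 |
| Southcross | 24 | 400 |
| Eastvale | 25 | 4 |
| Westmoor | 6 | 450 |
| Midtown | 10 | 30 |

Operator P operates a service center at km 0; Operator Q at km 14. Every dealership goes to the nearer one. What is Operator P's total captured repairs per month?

450

The indifferent point is the midpoint (0+14)/2 = 7; dealerships left of it (closer to Operator P at 0) go to Operator P, those right go to Operator Q.
  Westmoor at 6 (w=450) → Operator P
  Midtown at 10 (w=30) → Operator Q
  Southcross at 24 (w=400) → Operator Q
  Eastvale at 25 (w=4) → Operator Q
  Northgate at 30 (w=450) → Operator Q
Operator P captures 450; Operator Q captures 884.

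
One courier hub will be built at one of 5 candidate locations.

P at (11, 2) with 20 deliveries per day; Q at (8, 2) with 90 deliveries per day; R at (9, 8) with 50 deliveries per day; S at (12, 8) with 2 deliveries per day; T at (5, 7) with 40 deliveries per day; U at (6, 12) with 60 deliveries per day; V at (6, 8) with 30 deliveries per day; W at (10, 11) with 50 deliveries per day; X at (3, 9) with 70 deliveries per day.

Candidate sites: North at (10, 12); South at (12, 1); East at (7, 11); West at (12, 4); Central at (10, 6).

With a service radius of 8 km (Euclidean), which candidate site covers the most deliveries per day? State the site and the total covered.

Coverage radius r = 8 km; a point is covered iff (Δx)²+(Δy)² ≤ 8² = 64.
  North (10, 12): covers {R, S, T, U, V, W, X} → 302
  South (12, 1): covers {P, Q, R, S} → 162
  East (7, 11): covers {R, S, T, U, V, W, X} → 302
  West (12, 4): covers {P, Q, R, S, T, V, W} → 282
  Central (10, 6): covers {P, Q, R, S, T, U, V, W, X} → 412
Maximum coverage at Central: 412 deliveries per day.

Central, covering 412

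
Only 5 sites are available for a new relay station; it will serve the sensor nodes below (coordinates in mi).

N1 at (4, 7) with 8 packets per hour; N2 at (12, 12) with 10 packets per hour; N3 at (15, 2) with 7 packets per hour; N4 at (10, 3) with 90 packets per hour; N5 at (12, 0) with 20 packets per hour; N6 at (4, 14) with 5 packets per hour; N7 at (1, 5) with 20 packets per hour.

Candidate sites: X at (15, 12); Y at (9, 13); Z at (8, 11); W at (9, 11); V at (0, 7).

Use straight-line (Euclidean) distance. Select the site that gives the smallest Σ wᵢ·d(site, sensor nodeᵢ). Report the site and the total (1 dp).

Total weighted distance at each candidate:
  X (15, 12): total = 1739.6
  Y (9, 13): total = 1604.9
  Z (8, 11): total = 1351.9
  W (9, 11): total = 1341.4
  V (0, 7): total = 1604.9
Minimum is at W with total 1341.4 mi.

W, total 1341.4 mi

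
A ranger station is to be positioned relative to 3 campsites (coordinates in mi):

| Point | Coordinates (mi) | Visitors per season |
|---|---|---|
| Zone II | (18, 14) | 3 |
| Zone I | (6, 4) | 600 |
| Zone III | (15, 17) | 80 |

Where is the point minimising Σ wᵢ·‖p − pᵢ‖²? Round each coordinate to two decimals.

(7.11, 5.57)

The minimiser of Σwᵢ‖p−pᵢ‖² is the weighted centroid p* = (Σwᵢpᵢ)/(Σwᵢ).
Σwᵢ = 683.
Σwᵢxᵢ = 3·18 + 600·6 + 80·15 = 4854.
Σwᵢyᵢ = 3·14 + 600·4 + 80·17 = 3802.
x* = 4854/683 = 7.11, y* = 3802/683 = 5.57.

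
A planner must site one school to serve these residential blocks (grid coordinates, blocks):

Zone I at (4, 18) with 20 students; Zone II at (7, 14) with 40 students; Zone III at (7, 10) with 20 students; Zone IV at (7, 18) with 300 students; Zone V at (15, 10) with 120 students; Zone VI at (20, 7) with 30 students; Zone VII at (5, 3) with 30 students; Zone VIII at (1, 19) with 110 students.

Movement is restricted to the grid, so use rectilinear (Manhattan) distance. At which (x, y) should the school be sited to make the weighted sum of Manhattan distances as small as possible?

(7, 18)

Manhattan distance separates: Σwᵢ(|x−xᵢ|+|y−yᵢ|) = Σwᵢ|x−xᵢ| + Σwᵢ|y−yᵢ|, so x and y are optimised independently as 1-D weighted medians.
Total weight W = 670; half = 335.
x-coordinate, sorted with cumulative weight:
  x=1 (Zone VIII, w=110) cum 110
  x=4 (Zone I, w=20) cum 130
  x=5 (Zone VII, w=30) cum 160
  x=7 (Zone II, w=40) cum 200
  x=7 (Zone III, w=20) cum 220
  x=7 (Zone IV, w=300) cum 520  ← median
  x=15 (Zone V, w=120) cum 640
  x=20 (Zone VI, w=30) cum 670
⇒ x* = 7
y-coordinate, sorted with cumulative weight:
  y=3 (Zone VII, w=30) cum 30
  y=7 (Zone VI, w=30) cum 60
  y=10 (Zone III, w=20) cum 80
  y=10 (Zone V, w=120) cum 200
  y=14 (Zone II, w=40) cum 240
  y=18 (Zone I, w=20) cum 260
  y=18 (Zone IV, w=300) cum 560  ← median
  y=19 (Zone VIII, w=110) cum 670
⇒ y* = 18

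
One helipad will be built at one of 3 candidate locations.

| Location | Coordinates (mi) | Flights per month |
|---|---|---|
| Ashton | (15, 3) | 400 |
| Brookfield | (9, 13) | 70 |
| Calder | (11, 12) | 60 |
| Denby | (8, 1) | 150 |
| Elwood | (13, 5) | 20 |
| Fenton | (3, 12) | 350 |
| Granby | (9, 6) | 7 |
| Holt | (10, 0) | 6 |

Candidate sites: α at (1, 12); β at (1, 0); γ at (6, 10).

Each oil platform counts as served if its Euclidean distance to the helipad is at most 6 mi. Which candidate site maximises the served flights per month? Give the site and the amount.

γ, covering 487

Coverage radius r = 6 mi; a point is covered iff (Δx)²+(Δy)² ≤ 6² = 36.
  α (1, 12): covers {Fenton} → 350
  β (1, 0): covers {none} → 0
  γ (6, 10): covers {Brookfield, Calder, Fenton, Granby} → 487
Maximum coverage at γ: 487 flights per month.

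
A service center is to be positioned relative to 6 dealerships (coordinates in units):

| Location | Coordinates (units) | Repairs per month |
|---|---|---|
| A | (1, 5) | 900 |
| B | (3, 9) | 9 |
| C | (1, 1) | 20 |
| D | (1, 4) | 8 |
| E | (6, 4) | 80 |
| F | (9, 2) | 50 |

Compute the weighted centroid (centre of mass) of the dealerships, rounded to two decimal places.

(1.77, 4.74)

The minimiser of Σwᵢ‖p−pᵢ‖² is the weighted centroid p* = (Σwᵢpᵢ)/(Σwᵢ).
Σwᵢ = 1067.
Σwᵢxᵢ = 900·1 + 9·3 + 20·1 + 8·1 + 80·6 + 50·9 = 1885.
Σwᵢyᵢ = 900·5 + 9·9 + 20·1 + 8·4 + 80·4 + 50·2 = 5053.
x* = 1885/1067 = 1.77, y* = 5053/1067 = 4.74.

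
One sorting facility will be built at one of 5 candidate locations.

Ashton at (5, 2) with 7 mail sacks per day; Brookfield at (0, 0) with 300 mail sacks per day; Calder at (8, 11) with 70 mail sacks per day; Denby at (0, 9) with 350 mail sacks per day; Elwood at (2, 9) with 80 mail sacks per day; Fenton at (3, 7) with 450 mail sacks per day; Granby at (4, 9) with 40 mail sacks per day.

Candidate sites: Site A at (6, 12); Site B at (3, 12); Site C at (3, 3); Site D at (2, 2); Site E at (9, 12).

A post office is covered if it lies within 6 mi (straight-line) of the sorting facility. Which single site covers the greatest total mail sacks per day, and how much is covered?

Coverage radius r = 6 mi; a point is covered iff (Δx)²+(Δy)² ≤ 6² = 36.
  Site A (6, 12): covers {Calder, Elwood, Fenton, Granby} → 640
  Site B (3, 12): covers {Calder, Denby, Elwood, Fenton, Granby} → 990
  Site C (3, 3): covers {Ashton, Brookfield, Fenton} → 757
  Site D (2, 2): covers {Ashton, Brookfield, Fenton} → 757
  Site E (9, 12): covers {Calder, Granby} → 110
Maximum coverage at Site B: 990 mail sacks per day.

Site B, covering 990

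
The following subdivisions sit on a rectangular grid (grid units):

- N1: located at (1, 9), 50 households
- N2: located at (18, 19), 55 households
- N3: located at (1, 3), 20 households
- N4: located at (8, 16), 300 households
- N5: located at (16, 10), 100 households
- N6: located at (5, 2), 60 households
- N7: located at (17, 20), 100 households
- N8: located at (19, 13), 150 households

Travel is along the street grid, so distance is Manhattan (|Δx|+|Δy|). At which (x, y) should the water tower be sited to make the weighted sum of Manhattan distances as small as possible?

Manhattan distance separates: Σwᵢ(|x−xᵢ|+|y−yᵢ|) = Σwᵢ|x−xᵢ| + Σwᵢ|y−yᵢ|, so x and y are optimised independently as 1-D weighted medians.
Total weight W = 835; half = 417.5.
x-coordinate, sorted with cumulative weight:
  x=1 (N1, w=50) cum 50
  x=1 (N3, w=20) cum 70
  x=5 (N6, w=60) cum 130
  x=8 (N4, w=300) cum 430  ← median
  x=16 (N5, w=100) cum 530
  x=17 (N7, w=100) cum 630
  x=18 (N2, w=55) cum 685
  x=19 (N8, w=150) cum 835
⇒ x* = 8
y-coordinate, sorted with cumulative weight:
  y=2 (N6, w=60) cum 60
  y=3 (N3, w=20) cum 80
  y=9 (N1, w=50) cum 130
  y=10 (N5, w=100) cum 230
  y=13 (N8, w=150) cum 380
  y=16 (N4, w=300) cum 680  ← median
  y=19 (N2, w=55) cum 735
  y=20 (N7, w=100) cum 835
⇒ y* = 16

(8, 16)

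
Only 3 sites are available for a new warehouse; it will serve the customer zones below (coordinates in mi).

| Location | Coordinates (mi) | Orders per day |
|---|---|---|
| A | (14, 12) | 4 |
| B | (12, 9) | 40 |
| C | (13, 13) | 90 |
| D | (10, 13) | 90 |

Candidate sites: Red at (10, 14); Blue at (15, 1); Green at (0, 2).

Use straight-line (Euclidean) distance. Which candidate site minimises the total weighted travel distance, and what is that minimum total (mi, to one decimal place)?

Total weighted distance at each candidate:
  Red (10, 14): total = 607.9
  Blue (15, 1): total = 2650.8
  Green (0, 2): total = 3495.1
Minimum is at Red with total 607.9 mi.

Red, total 607.9 mi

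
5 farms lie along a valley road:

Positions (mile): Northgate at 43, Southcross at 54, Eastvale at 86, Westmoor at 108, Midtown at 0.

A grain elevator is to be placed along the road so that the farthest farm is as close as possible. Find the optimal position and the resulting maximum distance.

location 54, max distance 54

The 1-center on a line is the midpoint of the two extreme points: leftmost at 0, rightmost at 108.
Optimal location = (0 + 108)/2 = 54; maximum distance = (108 − 0)/2 = 54.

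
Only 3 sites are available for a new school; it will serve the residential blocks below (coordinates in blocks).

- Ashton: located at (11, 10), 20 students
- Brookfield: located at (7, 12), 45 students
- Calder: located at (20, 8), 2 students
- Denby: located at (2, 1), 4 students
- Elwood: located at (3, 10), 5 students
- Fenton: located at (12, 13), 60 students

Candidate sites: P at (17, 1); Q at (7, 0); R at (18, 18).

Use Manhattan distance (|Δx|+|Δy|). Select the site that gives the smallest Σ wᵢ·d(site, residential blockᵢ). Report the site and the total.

Total weighted distance at each candidate:
  P (17, 1): total = 2460
  Q (7, 0): total = 2036
  R (18, 18): total = 1996
Minimum is at R with total 1996 blocks.

R, total 1996 blocks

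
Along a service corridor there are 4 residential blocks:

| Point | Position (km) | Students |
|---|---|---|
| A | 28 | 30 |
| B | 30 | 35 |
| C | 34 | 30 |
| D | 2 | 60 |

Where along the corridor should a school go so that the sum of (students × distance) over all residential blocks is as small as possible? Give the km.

For a sum of weighted absolute distances on a line, the optimum is the weighted median (not the mean). Total weight W = 155; half-weight = 77.5.
Sort by position and accumulate weight:
  km 2 (D, w=60) → cum 60
  km 28 (A, w=30) → cum 90  ≥ 77.5 → median here
  km 30 (B, w=35) → cum 125
  km 34 (C, w=30) → cum 155
Optimal location: km 28.

x = 28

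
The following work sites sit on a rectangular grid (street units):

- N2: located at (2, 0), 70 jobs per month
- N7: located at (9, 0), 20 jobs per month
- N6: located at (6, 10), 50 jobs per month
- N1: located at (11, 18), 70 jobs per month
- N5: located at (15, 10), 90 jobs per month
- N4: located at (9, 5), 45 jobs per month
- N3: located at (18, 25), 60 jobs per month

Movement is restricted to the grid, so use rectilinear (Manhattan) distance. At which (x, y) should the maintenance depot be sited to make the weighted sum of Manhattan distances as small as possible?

(11, 10)

Manhattan distance separates: Σwᵢ(|x−xᵢ|+|y−yᵢ|) = Σwᵢ|x−xᵢ| + Σwᵢ|y−yᵢ|, so x and y are optimised independently as 1-D weighted medians.
Total weight W = 405; half = 202.5.
x-coordinate, sorted with cumulative weight:
  x=2 (N2, w=70) cum 70
  x=6 (N6, w=50) cum 120
  x=9 (N7, w=20) cum 140
  x=9 (N4, w=45) cum 185
  x=11 (N1, w=70) cum 255  ← median
  x=15 (N5, w=90) cum 345
  x=18 (N3, w=60) cum 405
⇒ x* = 11
y-coordinate, sorted with cumulative weight:
  y=0 (N2, w=70) cum 70
  y=0 (N7, w=20) cum 90
  y=5 (N4, w=45) cum 135
  y=10 (N6, w=50) cum 185
  y=10 (N5, w=90) cum 275  ← median
  y=18 (N1, w=70) cum 345
  y=25 (N3, w=60) cum 405
⇒ y* = 10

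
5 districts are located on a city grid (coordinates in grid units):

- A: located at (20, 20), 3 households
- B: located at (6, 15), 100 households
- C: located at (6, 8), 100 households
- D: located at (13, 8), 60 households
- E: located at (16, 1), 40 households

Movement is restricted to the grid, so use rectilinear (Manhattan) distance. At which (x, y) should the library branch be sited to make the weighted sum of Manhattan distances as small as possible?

(6, 8)

Manhattan distance separates: Σwᵢ(|x−xᵢ|+|y−yᵢ|) = Σwᵢ|x−xᵢ| + Σwᵢ|y−yᵢ|, so x and y are optimised independently as 1-D weighted medians.
Total weight W = 303; half = 151.5.
x-coordinate, sorted with cumulative weight:
  x=6 (B, w=100) cum 100
  x=6 (C, w=100) cum 200  ← median
  x=13 (D, w=60) cum 260
  x=16 (E, w=40) cum 300
  x=20 (A, w=3) cum 303
⇒ x* = 6
y-coordinate, sorted with cumulative weight:
  y=1 (E, w=40) cum 40
  y=8 (C, w=100) cum 140
  y=8 (D, w=60) cum 200  ← median
  y=15 (B, w=100) cum 300
  y=20 (A, w=3) cum 303
⇒ y* = 8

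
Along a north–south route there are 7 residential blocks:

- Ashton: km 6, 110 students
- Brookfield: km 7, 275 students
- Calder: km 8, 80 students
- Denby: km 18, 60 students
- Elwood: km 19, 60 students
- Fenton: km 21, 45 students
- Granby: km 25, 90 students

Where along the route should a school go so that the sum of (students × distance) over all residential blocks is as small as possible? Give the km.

For a sum of weighted absolute distances on a line, the optimum is the weighted median (not the mean). Total weight W = 720; half-weight = 360.
Sort by position and accumulate weight:
  km 6 (Ashton, w=110) → cum 110
  km 7 (Brookfield, w=275) → cum 385  ≥ 360 → median here
  km 8 (Calder, w=80) → cum 465
  km 18 (Denby, w=60) → cum 525
  km 19 (Elwood, w=60) → cum 585
  km 21 (Fenton, w=45) → cum 630
  km 25 (Granby, w=90) → cum 720
Optimal location: km 7.

x = 7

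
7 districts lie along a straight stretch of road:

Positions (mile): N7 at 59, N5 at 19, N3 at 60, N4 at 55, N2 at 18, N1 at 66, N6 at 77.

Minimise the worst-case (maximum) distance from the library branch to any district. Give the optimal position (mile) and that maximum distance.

location 47.5, max distance 29.5

The 1-center on a line is the midpoint of the two extreme points: leftmost at 18, rightmost at 77.
Optimal location = (18 + 77)/2 = 47.5; maximum distance = (77 − 18)/2 = 29.5.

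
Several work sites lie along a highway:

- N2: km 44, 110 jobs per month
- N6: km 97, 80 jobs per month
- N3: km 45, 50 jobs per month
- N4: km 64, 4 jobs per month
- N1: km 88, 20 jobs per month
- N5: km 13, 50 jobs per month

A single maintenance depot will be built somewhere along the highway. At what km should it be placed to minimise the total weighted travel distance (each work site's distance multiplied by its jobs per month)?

For a sum of weighted absolute distances on a line, the optimum is the weighted median (not the mean). Total weight W = 314; half-weight = 157.
Sort by position and accumulate weight:
  km 13 (N5, w=50) → cum 50
  km 44 (N2, w=110) → cum 160  ≥ 157 → median here
  km 45 (N3, w=50) → cum 210
  km 64 (N4, w=4) → cum 214
  km 88 (N1, w=20) → cum 234
  km 97 (N6, w=80) → cum 314
Optimal location: km 44.

x = 44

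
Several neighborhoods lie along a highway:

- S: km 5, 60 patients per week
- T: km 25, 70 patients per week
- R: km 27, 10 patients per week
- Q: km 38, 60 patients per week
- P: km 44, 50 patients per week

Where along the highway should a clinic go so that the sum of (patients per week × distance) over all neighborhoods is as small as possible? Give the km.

x = 25

For a sum of weighted absolute distances on a line, the optimum is the weighted median (not the mean). Total weight W = 250; half-weight = 125.
Sort by position and accumulate weight:
  km 5 (S, w=60) → cum 60
  km 25 (T, w=70) → cum 130  ≥ 125 → median here
  km 27 (R, w=10) → cum 140
  km 38 (Q, w=60) → cum 200
  km 44 (P, w=50) → cum 250
Optimal location: km 25.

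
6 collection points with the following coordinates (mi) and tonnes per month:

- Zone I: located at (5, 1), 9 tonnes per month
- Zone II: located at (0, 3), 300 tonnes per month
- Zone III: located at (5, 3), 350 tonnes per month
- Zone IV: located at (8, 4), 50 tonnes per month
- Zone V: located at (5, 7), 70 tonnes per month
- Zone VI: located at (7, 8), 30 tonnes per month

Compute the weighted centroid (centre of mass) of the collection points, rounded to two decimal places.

(3.41, 3.57)

The minimiser of Σwᵢ‖p−pᵢ‖² is the weighted centroid p* = (Σwᵢpᵢ)/(Σwᵢ).
Σwᵢ = 809.
Σwᵢxᵢ = 9·5 + 300·0 + 350·5 + 50·8 + 70·5 + 30·7 = 2755.
Σwᵢyᵢ = 9·1 + 300·3 + 350·3 + 50·4 + 70·7 + 30·8 = 2889.
x* = 2755/809 = 3.41, y* = 2889/809 = 3.57.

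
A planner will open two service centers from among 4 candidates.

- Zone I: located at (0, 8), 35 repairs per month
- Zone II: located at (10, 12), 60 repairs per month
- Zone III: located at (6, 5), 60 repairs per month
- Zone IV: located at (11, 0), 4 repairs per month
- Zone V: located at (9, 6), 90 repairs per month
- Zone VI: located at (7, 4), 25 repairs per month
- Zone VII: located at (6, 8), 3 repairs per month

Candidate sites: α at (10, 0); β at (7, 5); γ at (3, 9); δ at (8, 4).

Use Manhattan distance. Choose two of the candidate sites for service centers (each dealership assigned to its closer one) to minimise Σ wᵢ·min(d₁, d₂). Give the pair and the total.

Evaluate every pair (each demand assigned to the nearer of the two):
  {β, γ}: total = 1143
  {γ, δ}: total = 1255
  {α, β}: total = 1321
  {β, δ}: total = 1345
  {α, δ}: total = 1517
  {α, γ}: total = 1981
Best pair: {β, γ} with total 1143.

{β, γ}, total 1143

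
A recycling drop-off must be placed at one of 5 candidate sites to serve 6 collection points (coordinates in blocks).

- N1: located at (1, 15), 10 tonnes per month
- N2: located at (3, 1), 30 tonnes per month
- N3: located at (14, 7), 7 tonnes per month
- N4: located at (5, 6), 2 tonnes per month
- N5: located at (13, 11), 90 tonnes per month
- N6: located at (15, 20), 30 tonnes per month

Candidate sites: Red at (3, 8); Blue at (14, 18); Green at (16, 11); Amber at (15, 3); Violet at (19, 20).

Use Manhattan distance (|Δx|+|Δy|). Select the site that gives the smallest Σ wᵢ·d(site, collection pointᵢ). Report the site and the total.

Green, total 1524 blocks

Total weighted distance at each candidate:
  Red (3, 8): total = 2282
  Blue (14, 18): total = 1929
  Green (16, 11): total = 1524
  Amber (15, 3): total = 2151
  Violet (19, 20): total = 2932
Minimum is at Green with total 1524 blocks.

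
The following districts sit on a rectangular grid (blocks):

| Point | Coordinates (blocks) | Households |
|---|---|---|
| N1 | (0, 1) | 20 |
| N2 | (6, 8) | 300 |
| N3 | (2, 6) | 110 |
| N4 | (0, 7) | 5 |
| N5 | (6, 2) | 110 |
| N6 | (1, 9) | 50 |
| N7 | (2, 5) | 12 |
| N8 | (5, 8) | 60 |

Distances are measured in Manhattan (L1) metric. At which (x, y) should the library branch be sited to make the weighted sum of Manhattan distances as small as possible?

(6, 8)

Manhattan distance separates: Σwᵢ(|x−xᵢ|+|y−yᵢ|) = Σwᵢ|x−xᵢ| + Σwᵢ|y−yᵢ|, so x and y are optimised independently as 1-D weighted medians.
Total weight W = 667; half = 333.5.
x-coordinate, sorted with cumulative weight:
  x=0 (N1, w=20) cum 20
  x=0 (N4, w=5) cum 25
  x=1 (N6, w=50) cum 75
  x=2 (N3, w=110) cum 185
  x=2 (N7, w=12) cum 197
  x=5 (N8, w=60) cum 257
  x=6 (N2, w=300) cum 557  ← median
  x=6 (N5, w=110) cum 667
⇒ x* = 6
y-coordinate, sorted with cumulative weight:
  y=1 (N1, w=20) cum 20
  y=2 (N5, w=110) cum 130
  y=5 (N7, w=12) cum 142
  y=6 (N3, w=110) cum 252
  y=7 (N4, w=5) cum 257
  y=8 (N2, w=300) cum 557  ← median
  y=8 (N8, w=60) cum 617
  y=9 (N6, w=50) cum 667
⇒ y* = 8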